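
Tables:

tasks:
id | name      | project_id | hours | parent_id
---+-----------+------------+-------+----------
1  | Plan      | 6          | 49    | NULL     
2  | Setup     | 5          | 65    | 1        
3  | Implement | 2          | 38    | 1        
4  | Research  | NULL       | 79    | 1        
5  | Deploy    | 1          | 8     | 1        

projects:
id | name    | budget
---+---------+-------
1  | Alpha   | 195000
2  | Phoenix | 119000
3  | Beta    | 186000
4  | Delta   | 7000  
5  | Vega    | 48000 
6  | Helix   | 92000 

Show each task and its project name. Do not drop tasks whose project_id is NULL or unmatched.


LEFT JOIN keeps every row from tasks (the left table); where project_id has no match in projects, the project columns become NULL. Walk through each task:
  - task 1 (Plan): project_id=6 -> matches Helix
  - task 2 (Setup): project_id=5 -> matches Vega
  - task 3 (Implement): project_id=2 -> matches Phoenix
  - task 4 (Research): project_id=NULL, no match -> kept with NULL
  - task 5 (Deploy): project_id=1 -> matches Alpha
All 5 rows appear; 1 has NULL project.

SQL:
SELECT a.name, b.name AS project
FROM tasks a
LEFT JOIN projects b ON a.project_id = b.id

Result:
name      | project
----------+--------
Plan      | Helix  
Setup     | Vega   
Implement | Phoenix
Research  | NULL   
Deploy    | Alpha  


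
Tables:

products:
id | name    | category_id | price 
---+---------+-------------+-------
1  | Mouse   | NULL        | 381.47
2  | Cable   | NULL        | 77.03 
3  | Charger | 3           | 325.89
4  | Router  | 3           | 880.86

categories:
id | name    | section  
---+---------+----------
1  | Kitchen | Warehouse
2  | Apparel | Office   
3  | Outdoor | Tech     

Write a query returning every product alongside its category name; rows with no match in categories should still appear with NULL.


LEFT JOIN keeps every row from products (the left table); where category_id has no match in categories, the category columns become NULL. Walk through each product:
  - product 1 (Mouse): category_id=NULL, no match -> kept with NULL
  - product 2 (Cable): category_id=NULL, no match -> kept with NULL
  - product 3 (Charger): category_id=3 -> matches Outdoor
  - product 4 (Router): category_id=3 -> matches Outdoor
All 4 rows appear; 2 have NULL category.

SQL:
SELECT a.name, b.name AS category
FROM products a
LEFT JOIN categories b ON a.category_id = b.id

Result:
name    | category
--------+---------
Mouse   | NULL    
Cable   | NULL    
Charger | Outdoor 
Router  | Outdoor 


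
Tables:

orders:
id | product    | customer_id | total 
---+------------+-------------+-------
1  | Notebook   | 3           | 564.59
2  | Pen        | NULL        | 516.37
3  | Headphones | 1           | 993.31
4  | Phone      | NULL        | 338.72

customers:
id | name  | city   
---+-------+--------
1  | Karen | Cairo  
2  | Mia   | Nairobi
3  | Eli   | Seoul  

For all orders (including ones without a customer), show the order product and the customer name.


LEFT JOIN keeps every row from orders (the left table); where customer_id has no match in customers, the customer columns become NULL. Walk through each order:
  - order 1 (Notebook): customer_id=3 -> matches Eli
  - order 2 (Pen): customer_id=NULL, no match -> kept with NULL
  - order 3 (Headphones): customer_id=1 -> matches Karen
  - order 4 (Phone): customer_id=NULL, no match -> kept with NULL
All 4 rows appear; 2 have NULL customer.

SQL:
SELECT a.product, b.name AS customer
FROM orders a
LEFT JOIN customers b ON a.customer_id = b.id

Result:
product    | customer
-----------+---------
Notebook   | Eli     
Pen        | NULL    
Headphones | Karen   
Phone      | NULL    


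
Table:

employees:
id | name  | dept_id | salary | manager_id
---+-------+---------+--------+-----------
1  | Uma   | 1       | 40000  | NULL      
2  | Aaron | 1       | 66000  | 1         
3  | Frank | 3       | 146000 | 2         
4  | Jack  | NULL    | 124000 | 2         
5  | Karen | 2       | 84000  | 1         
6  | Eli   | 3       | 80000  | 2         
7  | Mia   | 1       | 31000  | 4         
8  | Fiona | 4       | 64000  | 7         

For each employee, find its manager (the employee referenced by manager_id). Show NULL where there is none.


This is a self-join: employees is joined to a second copy of itself, matching each row's manager_id to another row's id. Use LEFT JOIN so rows with manager_id=NULL are kept.
  - employee 1 (Uma): manager_id=NULL -> NULL
  - employee 2 (Aaron): manager_id=1 -> Uma
  - employee 3 (Frank): manager_id=2 -> Aaron
  - employee 4 (Jack): manager_id=2 -> Aaron
  - employee 5 (Karen): manager_id=1 -> Uma
  - employee 6 (Eli): manager_id=2 -> Aaron
  - employee 7 (Mia): manager_id=4 -> Jack
  - employee 8 (Fiona): manager_id=7 -> Mia

SQL:
SELECT a.name AS item, b.name AS manager
FROM employees a
LEFT JOIN employees b ON a.manager_id = b.id

Result:
item  | manager
------+--------
Uma   | NULL   
Aaron | Uma    
Frank | Aaron  
Jack  | Aaron  
Karen | Uma    
Eli   | Aaron  
Mia   | Jack   
Fiona | Mia    


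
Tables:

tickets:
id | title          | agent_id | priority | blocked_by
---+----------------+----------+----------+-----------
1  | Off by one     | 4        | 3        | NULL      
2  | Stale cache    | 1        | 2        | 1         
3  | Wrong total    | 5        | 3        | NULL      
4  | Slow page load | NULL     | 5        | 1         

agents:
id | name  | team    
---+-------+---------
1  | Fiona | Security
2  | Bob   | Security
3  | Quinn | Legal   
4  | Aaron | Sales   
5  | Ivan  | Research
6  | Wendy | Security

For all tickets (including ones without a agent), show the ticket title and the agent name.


LEFT JOIN keeps every row from tickets (the left table); where agent_id has no match in agents, the agent columns become NULL. Walk through each ticket:
  - ticket 1 (Off by one): agent_id=4 -> matches Aaron
  - ticket 2 (Stale cache): agent_id=1 -> matches Fiona
  - ticket 3 (Wrong total): agent_id=5 -> matches Ivan
  - ticket 4 (Slow page load): agent_id=NULL, no match -> kept with NULL
All 4 rows appear; 1 has NULL agent.

SQL:
SELECT a.title, b.name AS agent
FROM tickets a
LEFT JOIN agents b ON a.agent_id = b.id

Result:
title          | agent
---------------+------
Off by one     | Aaron
Stale cache    | Fiona
Wrong total    | Ivan 
Slow page load | NULL 


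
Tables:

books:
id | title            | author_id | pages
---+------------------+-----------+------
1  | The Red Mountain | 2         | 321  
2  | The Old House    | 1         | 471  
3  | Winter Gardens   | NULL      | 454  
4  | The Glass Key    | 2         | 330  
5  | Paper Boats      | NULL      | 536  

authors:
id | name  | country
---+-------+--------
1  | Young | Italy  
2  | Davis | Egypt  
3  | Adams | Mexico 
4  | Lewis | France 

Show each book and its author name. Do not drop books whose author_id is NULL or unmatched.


LEFT JOIN keeps every row from books (the left table); where author_id has no match in authors, the author columns become NULL. Walk through each book:
  - book 1 (The Red Mountain): author_id=2 -> matches Davis
  - book 2 (The Old House): author_id=1 -> matches Young
  - book 3 (Winter Gardens): author_id=NULL, no match -> kept with NULL
  - book 4 (The Glass Key): author_id=2 -> matches Davis
  - book 5 (Paper Boats): author_id=NULL, no match -> kept with NULL
All 5 rows appear; 2 have NULL author.

SQL:
SELECT a.title, b.name AS author
FROM books a
LEFT JOIN authors b ON a.author_id = b.id

Result:
title            | author
-----------------+-------
The Red Mountain | Davis 
The Old House    | Young 
Winter Gardens   | NULL  
The Glass Key    | Davis 
Paper Boats      | NULL  


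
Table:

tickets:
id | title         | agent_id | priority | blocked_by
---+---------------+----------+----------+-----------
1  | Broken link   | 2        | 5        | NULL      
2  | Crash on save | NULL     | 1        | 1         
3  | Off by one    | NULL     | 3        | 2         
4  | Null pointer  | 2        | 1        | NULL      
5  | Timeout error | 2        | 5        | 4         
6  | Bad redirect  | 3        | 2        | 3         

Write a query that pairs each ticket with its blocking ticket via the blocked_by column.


This is a self-join: tickets is joined to a second copy of itself, matching each row's blocked_by to another row's id. Use LEFT JOIN so rows with blocked_by=NULL are kept.
  - ticket 1 (Broken link): blocked_by=NULL -> NULL
  - ticket 2 (Crash on save): blocked_by=1 -> Broken link
  - ticket 3 (Off by one): blocked_by=2 -> Crash on save
  - ticket 4 (Null pointer): blocked_by=NULL -> NULL
  - ticket 5 (Timeout error): blocked_by=4 -> Null pointer
  - ticket 6 (Bad redirect): blocked_by=3 -> Off by one

SQL:
SELECT a.title AS item, b.title AS blocked_by
FROM tickets a
LEFT JOIN tickets b ON a.blocked_by = b.id

Result:
item          | blocked_by   
--------------+--------------
Broken link   | NULL         
Crash on save | Broken link  
Off by one    | Crash on save
Null pointer  | NULL         
Timeout error | Null pointer 
Bad redirect  | Off by one   


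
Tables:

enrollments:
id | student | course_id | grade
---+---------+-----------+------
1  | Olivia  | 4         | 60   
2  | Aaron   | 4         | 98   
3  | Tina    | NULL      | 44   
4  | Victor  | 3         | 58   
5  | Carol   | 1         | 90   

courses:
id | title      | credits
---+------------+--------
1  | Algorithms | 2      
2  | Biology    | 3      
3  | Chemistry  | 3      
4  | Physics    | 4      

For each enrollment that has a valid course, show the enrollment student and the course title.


INNER JOIN keeps only enrollments rows whose course_id matches an id in courses. Walk through each enrollment:
  - enrollment 1 (Olivia): course_id=4 -> matches Physics
  - enrollment 2 (Aaron): course_id=4 -> matches Physics
  - enrollment 3 (Tina): course_id=NULL, no match -> dropped
  - enrollment 4 (Victor): course_id=3 -> matches Chemistry
  - enrollment 5 (Carol): course_id=1 -> matches Algorithms
So 1 of 5 rows is dropped.

SQL:
SELECT a.student, b.title AS course
FROM enrollments a
INNER JOIN courses b ON a.course_id = b.id

Result:
student | course    
--------+-----------
Olivia  | Physics   
Aaron   | Physics   
Victor  | Chemistry 
Carol   | Algorithms


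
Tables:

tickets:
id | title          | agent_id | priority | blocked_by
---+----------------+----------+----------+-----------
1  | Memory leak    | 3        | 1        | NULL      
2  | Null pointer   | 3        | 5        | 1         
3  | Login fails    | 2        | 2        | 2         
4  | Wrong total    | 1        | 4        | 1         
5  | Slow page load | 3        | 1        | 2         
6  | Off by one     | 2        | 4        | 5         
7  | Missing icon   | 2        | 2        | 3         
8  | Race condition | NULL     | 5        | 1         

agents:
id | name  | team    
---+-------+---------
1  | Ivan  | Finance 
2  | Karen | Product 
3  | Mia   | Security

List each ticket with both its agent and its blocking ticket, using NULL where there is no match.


Two LEFT JOINs from the same base table tickets: one to agents via agent_id, one to tickets itself via blocked_by. Both are LEFT so every ticket is preserved.
Match against agents:
  - ticket 1 (Memory leak): agent_id=3 -> matches Mia
  - ticket 2 (Null pointer): agent_id=3 -> matches Mia
  - ticket 3 (Login fails): agent_id=2 -> matches Karen
  - ticket 4 (Wrong total): agent_id=1 -> matches Ivan
  - ticket 5 (Slow page load): agent_id=3 -> matches Mia
  - ticket 6 (Off by one): agent_id=2 -> matches Karen
  - ticket 7 (Missing icon): agent_id=2 -> matches Karen
  - ticket 8 (Race condition): agent_id=NULL, no match -> kept with NULL
Match against tickets (self):
  - ticket 1 (Memory leak): blocked_by=NULL -> NULL
  - ticket 2 (Null pointer): blocked_by=1 -> Memory leak
  - ticket 3 (Login fails): blocked_by=2 -> Null pointer
  - ticket 4 (Wrong total): blocked_by=1 -> Memory leak
  - ticket 5 (Slow page load): blocked_by=2 -> Null pointer
  - ticket 6 (Off by one): blocked_by=5 -> Slow page load
  - ticket 7 (Missing icon): blocked_by=3 -> Login fails
  - ticket 8 (Race condition): blocked_by=1 -> Memory leak

SQL:
SELECT a.title, b.name AS agent, c.title AS blocked_by
FROM tickets a
LEFT JOIN agents b ON a.agent_id = b.id
LEFT JOIN tickets c ON a.blocked_by = c.id

Result:
title          | agent | blocked_by    
---------------+-------+---------------
Memory leak    | Mia   | NULL          
Null pointer   | Mia   | Memory leak   
Login fails    | Karen | Null pointer  
Wrong total    | Ivan  | Memory leak   
Slow page load | Mia   | Null pointer  
Off by one     | Karen | Slow page load
Missing icon   | Karen | Login fails   
Race condition | NULL  | Memory leak   


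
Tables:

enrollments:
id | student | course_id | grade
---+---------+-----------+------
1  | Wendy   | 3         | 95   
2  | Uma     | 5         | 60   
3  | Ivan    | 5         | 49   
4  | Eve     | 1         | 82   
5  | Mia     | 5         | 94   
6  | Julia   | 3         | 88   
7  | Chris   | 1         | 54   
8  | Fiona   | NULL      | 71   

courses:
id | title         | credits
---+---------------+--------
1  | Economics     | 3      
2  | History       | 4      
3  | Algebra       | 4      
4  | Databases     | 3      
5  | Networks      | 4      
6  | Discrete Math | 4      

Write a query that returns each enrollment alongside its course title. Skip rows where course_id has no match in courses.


INNER JOIN keeps only enrollments rows whose course_id matches an id in courses. Walk through each enrollment:
  - enrollment 1 (Wendy): course_id=3 -> matches Algebra
  - enrollment 2 (Uma): course_id=5 -> matches Networks
  - enrollment 3 (Ivan): course_id=5 -> matches Networks
  - enrollment 4 (Eve): course_id=1 -> matches Economics
  - enrollment 5 (Mia): course_id=5 -> matches Networks
  - enrollment 6 (Julia): course_id=3 -> matches Algebra
  - enrollment 7 (Chris): course_id=1 -> matches Economics
  - enrollment 8 (Fiona): course_id=NULL, no match -> dropped
So 1 of 8 rows is dropped.

SQL:
SELECT a.student, b.title AS course
FROM enrollments a
INNER JOIN courses b ON a.course_id = b.id

Result:
student | course   
--------+----------
Wendy   | Algebra  
Uma     | Networks 
Ivan    | Networks 
Eve     | Economics
Mia     | Networks 
Julia   | Algebra  
Chris   | Economics


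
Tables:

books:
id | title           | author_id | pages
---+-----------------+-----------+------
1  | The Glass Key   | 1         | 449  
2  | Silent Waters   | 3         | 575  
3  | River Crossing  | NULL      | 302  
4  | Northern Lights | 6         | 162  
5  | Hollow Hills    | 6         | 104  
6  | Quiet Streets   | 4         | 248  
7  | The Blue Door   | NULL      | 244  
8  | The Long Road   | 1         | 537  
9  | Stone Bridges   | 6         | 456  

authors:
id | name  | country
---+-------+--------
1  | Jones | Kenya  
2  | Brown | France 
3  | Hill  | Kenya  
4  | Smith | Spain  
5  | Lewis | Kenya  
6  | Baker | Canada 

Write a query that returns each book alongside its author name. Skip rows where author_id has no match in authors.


INNER JOIN keeps only books rows whose author_id matches an id in authors. Walk through each book:
  - book 1 (The Glass Key): author_id=1 -> matches Jones
  - book 2 (Silent Waters): author_id=3 -> matches Hill
  - book 3 (River Crossing): author_id=NULL, no match -> dropped
  - book 4 (Northern Lights): author_id=6 -> matches Baker
  - book 5 (Hollow Hills): author_id=6 -> matches Baker
  - book 6 (Quiet Streets): author_id=4 -> matches Smith
  - book 7 (The Blue Door): author_id=NULL, no match -> dropped
  - book 8 (The Long Road): author_id=1 -> matches Jones
  - book 9 (Stone Bridges): author_id=6 -> matches Baker
So 2 of 9 rows are dropped.

SQL:
SELECT a.title, b.name AS author
FROM books a
INNER JOIN authors b ON a.author_id = b.id

Result:
title           | author
----------------+-------
The Glass Key   | Jones 
Silent Waters   | Hill  
Northern Lights | Baker 
Hollow Hills    | Baker 
Quiet Streets   | Smith 
The Long Road   | Jones 
Stone Bridges   | Baker 


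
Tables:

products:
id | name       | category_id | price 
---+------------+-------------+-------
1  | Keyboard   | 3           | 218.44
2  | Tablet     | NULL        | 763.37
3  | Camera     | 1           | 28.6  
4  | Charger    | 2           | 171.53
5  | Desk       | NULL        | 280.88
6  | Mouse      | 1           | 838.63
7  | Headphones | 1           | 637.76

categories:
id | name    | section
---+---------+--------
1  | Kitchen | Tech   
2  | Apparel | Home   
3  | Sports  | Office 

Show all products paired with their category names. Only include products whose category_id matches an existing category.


INNER JOIN keeps only products rows whose category_id matches an id in categories. Walk through each product:
  - product 1 (Keyboard): category_id=3 -> matches Sports
  - product 2 (Tablet): category_id=NULL, no match -> dropped
  - product 3 (Camera): category_id=1 -> matches Kitchen
  - product 4 (Charger): category_id=2 -> matches Apparel
  - product 5 (Desk): category_id=NULL, no match -> dropped
  - product 6 (Mouse): category_id=1 -> matches Kitchen
  - product 7 (Headphones): category_id=1 -> matches Kitchen
So 2 of 7 rows are dropped.

SQL:
SELECT a.name, b.name AS category
FROM products a
INNER JOIN categories b ON a.category_id = b.id

Result:
name       | category
-----------+---------
Keyboard   | Sports  
Camera     | Kitchen 
Charger    | Apparel 
Mouse      | Kitchen 
Headphones | Kitchen 


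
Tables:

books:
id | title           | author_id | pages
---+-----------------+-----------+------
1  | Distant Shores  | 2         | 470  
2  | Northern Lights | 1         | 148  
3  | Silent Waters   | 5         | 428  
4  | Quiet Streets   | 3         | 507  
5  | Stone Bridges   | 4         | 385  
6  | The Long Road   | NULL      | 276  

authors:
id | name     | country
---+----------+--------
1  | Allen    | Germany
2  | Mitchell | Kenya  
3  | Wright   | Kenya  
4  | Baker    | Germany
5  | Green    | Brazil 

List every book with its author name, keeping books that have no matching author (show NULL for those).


LEFT JOIN keeps every row from books (the left table); where author_id has no match in authors, the author columns become NULL. Walk through each book:
  - book 1 (Distant Shores): author_id=2 -> matches Mitchell
  - book 2 (Northern Lights): author_id=1 -> matches Allen
  - book 3 (Silent Waters): author_id=5 -> matches Green
  - book 4 (Quiet Streets): author_id=3 -> matches Wright
  - book 5 (Stone Bridges): author_id=4 -> matches Baker
  - book 6 (The Long Road): author_id=NULL, no match -> kept with NULL
All 6 rows appear; 1 has NULL author.

SQL:
SELECT a.title, b.name AS author
FROM books a
LEFT JOIN authors b ON a.author_id = b.id

Result:
title           | author  
----------------+---------
Distant Shores  | Mitchell
Northern Lights | Allen   
Silent Waters   | Green   
Quiet Streets   | Wright  
Stone Bridges   | Baker   
The Long Road   | NULL    


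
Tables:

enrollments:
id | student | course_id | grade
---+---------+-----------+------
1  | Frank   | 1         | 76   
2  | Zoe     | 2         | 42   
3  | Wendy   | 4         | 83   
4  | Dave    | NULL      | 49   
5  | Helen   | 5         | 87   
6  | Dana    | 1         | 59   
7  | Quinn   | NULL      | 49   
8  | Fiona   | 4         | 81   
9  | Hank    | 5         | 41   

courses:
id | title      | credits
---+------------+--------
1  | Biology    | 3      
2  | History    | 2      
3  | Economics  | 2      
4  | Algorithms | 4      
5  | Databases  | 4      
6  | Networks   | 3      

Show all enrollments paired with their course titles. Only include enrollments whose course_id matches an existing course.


INNER JOIN keeps only enrollments rows whose course_id matches an id in courses. Walk through each enrollment:
  - enrollment 1 (Frank): course_id=1 -> matches Biology
  - enrollment 2 (Zoe): course_id=2 -> matches History
  - enrollment 3 (Wendy): course_id=4 -> matches Algorithms
  - enrollment 4 (Dave): course_id=NULL, no match -> dropped
  - enrollment 5 (Helen): course_id=5 -> matches Databases
  - enrollment 6 (Dana): course_id=1 -> matches Biology
  - enrollment 7 (Quinn): course_id=NULL, no match -> dropped
  - enrollment 8 (Fiona): course_id=4 -> matches Algorithms
  - enrollment 9 (Hank): course_id=5 -> matches Databases
So 2 of 9 rows are dropped.

SQL:
SELECT a.student, b.title AS course
FROM enrollments a
INNER JOIN courses b ON a.course_id = b.id

Result:
student | course    
--------+-----------
Frank   | Biology   
Zoe     | History   
Wendy   | Algorithms
Helen   | Databases 
Dana    | Biology   
Fiona   | Algorithms
Hank    | Databases 


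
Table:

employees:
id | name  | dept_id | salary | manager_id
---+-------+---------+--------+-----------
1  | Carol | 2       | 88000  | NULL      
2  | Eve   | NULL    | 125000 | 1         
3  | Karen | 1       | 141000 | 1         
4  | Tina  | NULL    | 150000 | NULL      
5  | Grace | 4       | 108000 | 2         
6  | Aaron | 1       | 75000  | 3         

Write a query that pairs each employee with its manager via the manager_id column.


This is a self-join: employees is joined to a second copy of itself, matching each row's manager_id to another row's id. Use LEFT JOIN so rows with manager_id=NULL are kept.
  - employee 1 (Carol): manager_id=NULL -> NULL
  - employee 2 (Eve): manager_id=1 -> Carol
  - employee 3 (Karen): manager_id=1 -> Carol
  - employee 4 (Tina): manager_id=NULL -> NULL
  - employee 5 (Grace): manager_id=2 -> Eve
  - employee 6 (Aaron): manager_id=3 -> Karen

SQL:
SELECT a.name AS item, b.name AS manager
FROM employees a
LEFT JOIN employees b ON a.manager_id = b.id

Result:
item  | manager
------+--------
Carol | NULL   
Eve   | Carol  
Karen | Carol  
Tina  | NULL   
Grace | Eve    
Aaron | Karen  


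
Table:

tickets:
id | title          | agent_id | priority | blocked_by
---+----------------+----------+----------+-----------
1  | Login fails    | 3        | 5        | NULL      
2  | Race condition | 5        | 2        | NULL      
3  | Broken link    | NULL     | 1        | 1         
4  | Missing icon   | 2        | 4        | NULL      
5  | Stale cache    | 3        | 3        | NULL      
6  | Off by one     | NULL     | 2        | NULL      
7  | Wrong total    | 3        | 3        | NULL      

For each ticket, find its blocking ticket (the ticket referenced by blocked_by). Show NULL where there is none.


This is a self-join: tickets is joined to a second copy of itself, matching each row's blocked_by to another row's id. Use LEFT JOIN so rows with blocked_by=NULL are kept.
  - ticket 1 (Login fails): blocked_by=NULL -> NULL
  - ticket 2 (Race condition): blocked_by=NULL -> NULL
  - ticket 3 (Broken link): blocked_by=1 -> Login fails
  - ticket 4 (Missing icon): blocked_by=NULL -> NULL
  - ticket 5 (Stale cache): blocked_by=NULL -> NULL
  - ticket 6 (Off by one): blocked_by=NULL -> NULL
  - ticket 7 (Wrong total): blocked_by=NULL -> NULL

SQL:
SELECT a.title AS item, b.title AS blocked_by
FROM tickets a
LEFT JOIN tickets b ON a.blocked_by = b.id

Result:
item           | blocked_by 
---------------+------------
Login fails    | NULL       
Race condition | NULL       
Broken link    | Login fails
Missing icon   | NULL       
Stale cache    | NULL       
Off by one     | NULL       
Wrong total    | NULL       


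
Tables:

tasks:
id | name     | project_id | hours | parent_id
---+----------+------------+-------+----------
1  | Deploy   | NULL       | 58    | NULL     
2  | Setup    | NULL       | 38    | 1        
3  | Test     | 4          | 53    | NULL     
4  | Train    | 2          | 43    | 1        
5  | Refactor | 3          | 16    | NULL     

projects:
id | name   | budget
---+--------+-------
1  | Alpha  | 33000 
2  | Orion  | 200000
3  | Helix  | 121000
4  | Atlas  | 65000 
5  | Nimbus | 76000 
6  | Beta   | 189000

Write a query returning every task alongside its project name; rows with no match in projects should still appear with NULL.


LEFT JOIN keeps every row from tasks (the left table); where project_id has no match in projects, the project columns become NULL. Walk through each task:
  - task 1 (Deploy): project_id=NULL, no match -> kept with NULL
  - task 2 (Setup): project_id=NULL, no match -> kept with NULL
  - task 3 (Test): project_id=4 -> matches Atlas
  - task 4 (Train): project_id=2 -> matches Orion
  - task 5 (Refactor): project_id=3 -> matches Helix
All 5 rows appear; 2 have NULL project.

SQL:
SELECT a.name, b.name AS project
FROM tasks a
LEFT JOIN projects b ON a.project_id = b.id

Result:
name     | project
---------+--------
Deploy   | NULL   
Setup    | NULL   
Test     | Atlas  
Train    | Orion  
Refactor | Helix  


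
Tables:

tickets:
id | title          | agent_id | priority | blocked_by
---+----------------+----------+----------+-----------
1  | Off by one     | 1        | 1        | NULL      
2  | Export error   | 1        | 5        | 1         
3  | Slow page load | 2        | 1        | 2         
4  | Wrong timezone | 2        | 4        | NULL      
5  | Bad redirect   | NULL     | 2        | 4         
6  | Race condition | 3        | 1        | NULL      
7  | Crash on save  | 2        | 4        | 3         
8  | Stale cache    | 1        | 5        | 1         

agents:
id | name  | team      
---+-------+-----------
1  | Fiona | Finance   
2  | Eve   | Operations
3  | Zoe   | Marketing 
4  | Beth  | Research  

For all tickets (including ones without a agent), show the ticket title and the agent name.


LEFT JOIN keeps every row from tickets (the left table); where agent_id has no match in agents, the agent columns become NULL. Walk through each ticket:
  - ticket 1 (Off by one): agent_id=1 -> matches Fiona
  - ticket 2 (Export error): agent_id=1 -> matches Fiona
  - ticket 3 (Slow page load): agent_id=2 -> matches Eve
  - ticket 4 (Wrong timezone): agent_id=2 -> matches Eve
  - ticket 5 (Bad redirect): agent_id=NULL, no match -> kept with NULL
  - ticket 6 (Race condition): agent_id=3 -> matches Zoe
  - ticket 7 (Crash on save): agent_id=2 -> matches Eve
  - ticket 8 (Stale cache): agent_id=1 -> matches Fiona
All 8 rows appear; 1 has NULL agent.

SQL:
SELECT a.title, b.name AS agent
FROM tickets a
LEFT JOIN agents b ON a.agent_id = b.id

Result:
title          | agent
---------------+------
Off by one     | Fiona
Export error   | Fiona
Slow page load | Eve  
Wrong timezone | Eve  
Bad redirect   | NULL 
Race condition | Zoe  
Crash on save  | Eve  
Stale cache    | Fiona


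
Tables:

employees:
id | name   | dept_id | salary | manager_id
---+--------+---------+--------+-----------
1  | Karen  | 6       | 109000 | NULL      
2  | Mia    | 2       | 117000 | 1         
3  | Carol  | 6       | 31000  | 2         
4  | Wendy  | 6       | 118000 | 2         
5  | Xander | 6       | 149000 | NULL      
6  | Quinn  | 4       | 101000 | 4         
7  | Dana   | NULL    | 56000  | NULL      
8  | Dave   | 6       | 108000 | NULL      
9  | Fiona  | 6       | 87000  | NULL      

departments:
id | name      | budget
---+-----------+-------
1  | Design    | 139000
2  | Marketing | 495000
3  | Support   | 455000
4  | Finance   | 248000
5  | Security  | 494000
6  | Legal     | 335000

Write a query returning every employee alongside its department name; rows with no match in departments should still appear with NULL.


LEFT JOIN keeps every row from employees (the left table); where dept_id has no match in departments, the department columns become NULL. Walk through each employee:
  - employee 1 (Karen): dept_id=6 -> matches Legal
  - employee 2 (Mia): dept_id=2 -> matches Marketing
  - employee 3 (Carol): dept_id=6 -> matches Legal
  - employee 4 (Wendy): dept_id=6 -> matches Legal
  - employee 5 (Xander): dept_id=6 -> matches Legal
  - employee 6 (Quinn): dept_id=4 -> matches Finance
  - employee 7 (Dana): dept_id=NULL, no match -> kept with NULL
  - employee 8 (Dave): dept_id=6 -> matches Legal
  - employee 9 (Fiona): dept_id=6 -> matches Legal
All 9 rows appear; 1 has NULL department.

SQL:
SELECT a.name, b.name AS department
FROM employees a
LEFT JOIN departments b ON a.dept_id = b.id

Result:
name   | department
-------+-----------
Karen  | Legal     
Mia    | Marketing 
Carol  | Legal     
Wendy  | Legal     
Xander | Legal     
Quinn  | Finance   
Dana   | NULL      
Dave   | Legal     
Fiona  | Legal     


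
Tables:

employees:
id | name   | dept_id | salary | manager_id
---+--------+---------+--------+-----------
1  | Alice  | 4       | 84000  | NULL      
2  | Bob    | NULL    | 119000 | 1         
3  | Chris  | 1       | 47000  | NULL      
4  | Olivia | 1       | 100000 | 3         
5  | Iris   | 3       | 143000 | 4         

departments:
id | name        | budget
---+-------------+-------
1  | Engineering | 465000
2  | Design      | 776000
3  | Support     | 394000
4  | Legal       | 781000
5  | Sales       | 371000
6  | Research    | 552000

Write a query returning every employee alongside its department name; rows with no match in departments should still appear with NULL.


LEFT JOIN keeps every row from employees (the left table); where dept_id has no match in departments, the department columns become NULL. Walk through each employee:
  - employee 1 (Alice): dept_id=4 -> matches Legal
  - employee 2 (Bob): dept_id=NULL, no match -> kept with NULL
  - employee 3 (Chris): dept_id=1 -> matches Engineering
  - employee 4 (Olivia): dept_id=1 -> matches Engineering
  - employee 5 (Iris): dept_id=3 -> matches Support
All 5 rows appear; 1 has NULL department.

SQL:
SELECT a.name, b.name AS department
FROM employees a
LEFT JOIN departments b ON a.dept_id = b.id

Result:
name   | department 
-------+------------
Alice  | Legal      
Bob    | NULL       
Chris  | Engineering
Olivia | Engineering
Iris   | Support    


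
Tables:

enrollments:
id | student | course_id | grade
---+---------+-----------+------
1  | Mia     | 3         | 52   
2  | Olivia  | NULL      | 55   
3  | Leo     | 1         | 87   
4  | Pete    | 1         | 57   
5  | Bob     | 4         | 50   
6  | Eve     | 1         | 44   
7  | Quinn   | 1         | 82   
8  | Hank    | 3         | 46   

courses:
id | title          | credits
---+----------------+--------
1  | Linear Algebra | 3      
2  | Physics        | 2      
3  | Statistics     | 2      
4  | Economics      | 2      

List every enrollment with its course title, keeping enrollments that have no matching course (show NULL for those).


LEFT JOIN keeps every row from enrollments (the left table); where course_id has no match in courses, the course columns become NULL. Walk through each enrollment:
  - enrollment 1 (Mia): course_id=3 -> matches Statistics
  - enrollment 2 (Olivia): course_id=NULL, no match -> kept with NULL
  - enrollment 3 (Leo): course_id=1 -> matches Linear Algebra
  - enrollment 4 (Pete): course_id=1 -> matches Linear Algebra
  - enrollment 5 (Bob): course_id=4 -> matches Economics
  - enrollment 6 (Eve): course_id=1 -> matches Linear Algebra
  - enrollment 7 (Quinn): course_id=1 -> matches Linear Algebra
  - enrollment 8 (Hank): course_id=3 -> matches Statistics
All 8 rows appear; 1 has NULL course.

SQL:
SELECT a.student, b.title AS course
FROM enrollments a
LEFT JOIN courses b ON a.course_id = b.id

Result:
student | course        
--------+---------------
Mia     | Statistics    
Olivia  | NULL          
Leo     | Linear Algebra
Pete    | Linear Algebra
Bob     | Economics     
Eve     | Linear Algebra
Quinn   | Linear Algebra
Hank    | Statistics    


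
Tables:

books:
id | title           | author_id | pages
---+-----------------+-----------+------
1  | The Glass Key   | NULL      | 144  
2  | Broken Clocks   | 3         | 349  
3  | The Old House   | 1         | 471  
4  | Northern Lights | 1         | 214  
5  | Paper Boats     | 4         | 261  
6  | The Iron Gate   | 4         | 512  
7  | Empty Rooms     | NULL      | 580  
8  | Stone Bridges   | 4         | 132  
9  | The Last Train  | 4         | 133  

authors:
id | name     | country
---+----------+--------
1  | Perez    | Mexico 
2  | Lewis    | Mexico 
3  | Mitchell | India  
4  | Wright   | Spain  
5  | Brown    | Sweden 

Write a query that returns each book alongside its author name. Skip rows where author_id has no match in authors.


INNER JOIN keeps only books rows whose author_id matches an id in authors. Walk through each book:
  - book 1 (The Glass Key): author_id=NULL, no match -> dropped
  - book 2 (Broken Clocks): author_id=3 -> matches Mitchell
  - book 3 (The Old House): author_id=1 -> matches Perez
  - book 4 (Northern Lights): author_id=1 -> matches Perez
  - book 5 (Paper Boats): author_id=4 -> matches Wright
  - book 6 (The Iron Gate): author_id=4 -> matches Wright
  - book 7 (Empty Rooms): author_id=NULL, no match -> dropped
  - book 8 (Stone Bridges): author_id=4 -> matches Wright
  - book 9 (The Last Train): author_id=4 -> matches Wright
So 2 of 9 rows are dropped.

SQL:
SELECT a.title, b.name AS author
FROM books a
INNER JOIN authors b ON a.author_id = b.id

Result:
title           | author  
----------------+---------
Broken Clocks   | Mitchell
The Old House   | Perez   
Northern Lights | Perez   
Paper Boats     | Wright  
The Iron Gate   | Wright  
Stone Bridges   | Wright  
The Last Train  | Wright  


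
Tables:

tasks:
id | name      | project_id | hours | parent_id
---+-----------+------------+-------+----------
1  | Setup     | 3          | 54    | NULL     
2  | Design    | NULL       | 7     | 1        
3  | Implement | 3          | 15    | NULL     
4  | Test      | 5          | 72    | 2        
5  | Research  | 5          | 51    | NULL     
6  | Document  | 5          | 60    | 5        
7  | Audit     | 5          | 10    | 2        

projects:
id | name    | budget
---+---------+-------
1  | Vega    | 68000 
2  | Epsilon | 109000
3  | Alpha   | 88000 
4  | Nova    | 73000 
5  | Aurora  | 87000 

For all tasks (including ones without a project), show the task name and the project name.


LEFT JOIN keeps every row from tasks (the left table); where project_id has no match in projects, the project columns become NULL. Walk through each task:
  - task 1 (Setup): project_id=3 -> matches Alpha
  - task 2 (Design): project_id=NULL, no match -> kept with NULL
  - task 3 (Implement): project_id=3 -> matches Alpha
  - task 4 (Test): project_id=5 -> matches Aurora
  - task 5 (Research): project_id=5 -> matches Aurora
  - task 6 (Document): project_id=5 -> matches Aurora
  - task 7 (Audit): project_id=5 -> matches Aurora
All 7 rows appear; 1 has NULL project.

SQL:
SELECT a.name, b.name AS project
FROM tasks a
LEFT JOIN projects b ON a.project_id = b.id

Result:
name      | project
----------+--------
Setup     | Alpha  
Design    | NULL   
Implement | Alpha  
Test      | Aurora 
Research  | Aurora 
Document  | Aurora 
Audit     | Aurora 


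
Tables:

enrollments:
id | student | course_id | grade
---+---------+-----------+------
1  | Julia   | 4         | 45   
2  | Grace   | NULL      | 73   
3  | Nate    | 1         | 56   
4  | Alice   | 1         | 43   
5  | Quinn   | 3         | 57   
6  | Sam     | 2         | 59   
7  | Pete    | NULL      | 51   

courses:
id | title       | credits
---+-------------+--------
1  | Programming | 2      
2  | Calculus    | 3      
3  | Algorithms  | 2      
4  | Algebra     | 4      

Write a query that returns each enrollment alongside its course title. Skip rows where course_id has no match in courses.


INNER JOIN keeps only enrollments rows whose course_id matches an id in courses. Walk through each enrollment:
  - enrollment 1 (Julia): course_id=4 -> matches Algebra
  - enrollment 2 (Grace): course_id=NULL, no match -> dropped
  - enrollment 3 (Nate): course_id=1 -> matches Programming
  - enrollment 4 (Alice): course_id=1 -> matches Programming
  - enrollment 5 (Quinn): course_id=3 -> matches Algorithms
  - enrollment 6 (Sam): course_id=2 -> matches Calculus
  - enrollment 7 (Pete): course_id=NULL, no match -> dropped
So 2 of 7 rows are dropped.

SQL:
SELECT a.student, b.title AS course
FROM enrollments a
INNER JOIN courses b ON a.course_id = b.id

Result:
student | course     
--------+------------
Julia   | Algebra    
Nate    | Programming
Alice   | Programming
Quinn   | Algorithms 
Sam     | Calculus   


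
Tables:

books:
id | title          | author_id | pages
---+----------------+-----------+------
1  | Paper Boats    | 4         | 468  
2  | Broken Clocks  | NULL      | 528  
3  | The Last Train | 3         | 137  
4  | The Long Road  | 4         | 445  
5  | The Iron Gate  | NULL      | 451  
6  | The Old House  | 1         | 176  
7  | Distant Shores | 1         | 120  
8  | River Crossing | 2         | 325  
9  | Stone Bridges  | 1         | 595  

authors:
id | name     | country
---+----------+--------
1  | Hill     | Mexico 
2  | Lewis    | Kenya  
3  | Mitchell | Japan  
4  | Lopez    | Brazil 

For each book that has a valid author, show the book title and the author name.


INNER JOIN keeps only books rows whose author_id matches an id in authors. Walk through each book:
  - book 1 (Paper Boats): author_id=4 -> matches Lopez
  - book 2 (Broken Clocks): author_id=NULL, no match -> dropped
  - book 3 (The Last Train): author_id=3 -> matches Mitchell
  - book 4 (The Long Road): author_id=4 -> matches Lopez
  - book 5 (The Iron Gate): author_id=NULL, no match -> dropped
  - book 6 (The Old House): author_id=1 -> matches Hill
  - book 7 (Distant Shores): author_id=1 -> matches Hill
  - book 8 (River Crossing): author_id=2 -> matches Lewis
  - book 9 (Stone Bridges): author_id=1 -> matches Hill
So 2 of 9 rows are dropped.

SQL:
SELECT a.title, b.name AS author
FROM books a
INNER JOIN authors b ON a.author_id = b.id

Result:
title          | author  
---------------+---------
Paper Boats    | Lopez   
The Last Train | Mitchell
The Long Road  | Lopez   
The Old House  | Hill    
Distant Shores | Hill    
River Crossing | Lewis   
Stone Bridges  | Hill    


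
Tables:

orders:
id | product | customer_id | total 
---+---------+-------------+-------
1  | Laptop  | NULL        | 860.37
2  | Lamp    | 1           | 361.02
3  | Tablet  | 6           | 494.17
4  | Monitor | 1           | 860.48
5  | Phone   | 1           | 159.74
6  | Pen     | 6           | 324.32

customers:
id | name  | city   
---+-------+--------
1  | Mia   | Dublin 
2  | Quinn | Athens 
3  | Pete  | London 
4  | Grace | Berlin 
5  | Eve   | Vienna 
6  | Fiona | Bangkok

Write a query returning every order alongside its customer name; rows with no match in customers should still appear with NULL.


LEFT JOIN keeps every row from orders (the left table); where customer_id has no match in customers, the customer columns become NULL. Walk through each order:
  - order 1 (Laptop): customer_id=NULL, no match -> kept with NULL
  - order 2 (Lamp): customer_id=1 -> matches Mia
  - order 3 (Tablet): customer_id=6 -> matches Fiona
  - order 4 (Monitor): customer_id=1 -> matches Mia
  - order 5 (Phone): customer_id=1 -> matches Mia
  - order 6 (Pen): customer_id=6 -> matches Fiona
All 6 rows appear; 1 has NULL customer.

SQL:
SELECT a.product, b.name AS customer
FROM orders a
LEFT JOIN customers b ON a.customer_id = b.id

Result:
product | customer
--------+---------
Laptop  | NULL    
Lamp    | Mia     
Tablet  | Fiona   
Monitor | Mia     
Phone   | Mia     
Pen     | Fiona   


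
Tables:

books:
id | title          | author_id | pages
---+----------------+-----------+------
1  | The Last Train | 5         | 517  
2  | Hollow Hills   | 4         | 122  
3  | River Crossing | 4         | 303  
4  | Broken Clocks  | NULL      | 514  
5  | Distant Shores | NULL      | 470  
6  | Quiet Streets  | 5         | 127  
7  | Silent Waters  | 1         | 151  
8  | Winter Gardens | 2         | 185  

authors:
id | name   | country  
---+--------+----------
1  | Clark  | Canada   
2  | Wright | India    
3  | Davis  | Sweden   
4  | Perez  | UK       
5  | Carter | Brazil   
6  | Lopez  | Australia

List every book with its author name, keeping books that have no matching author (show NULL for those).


LEFT JOIN keeps every row from books (the left table); where author_id has no match in authors, the author columns become NULL. Walk through each book:
  - book 1 (The Last Train): author_id=5 -> matches Carter
  - book 2 (Hollow Hills): author_id=4 -> matches Perez
  - book 3 (River Crossing): author_id=4 -> matches Perez
  - book 4 (Broken Clocks): author_id=NULL, no match -> kept with NULL
  - book 5 (Distant Shores): author_id=NULL, no match -> kept with NULL
  - book 6 (Quiet Streets): author_id=5 -> matches Carter
  - book 7 (Silent Waters): author_id=1 -> matches Clark
  - book 8 (Winter Gardens): author_id=2 -> matches Wright
All 8 rows appear; 2 have NULL author.

SQL:
SELECT a.title, b.name AS author
FROM books a
LEFT JOIN authors b ON a.author_id = b.id

Result:
title          | author
---------------+-------
The Last Train | Carter
Hollow Hills   | Perez 
River Crossing | Perez 
Broken Clocks  | NULL  
Distant Shores | NULL  
Quiet Streets  | Carter
Silent Waters  | Clark 
Winter Gardens | Wright
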